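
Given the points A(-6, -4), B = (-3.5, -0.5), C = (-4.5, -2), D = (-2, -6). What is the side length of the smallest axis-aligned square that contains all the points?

The bounding box has width 4 and height 5.5.
An axis-aligned square enclosing the set must have side ≥ max(width, height).
So the minimum side is max(4, 5.5) = 5.5.

5.5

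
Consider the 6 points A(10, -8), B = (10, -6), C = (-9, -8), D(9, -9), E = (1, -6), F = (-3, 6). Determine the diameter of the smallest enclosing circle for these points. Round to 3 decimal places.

20.786

The minimum enclosing circle of a finite set is fixed by two of the points (as a diameter) or three (as a circumcircle).
The minimum enclosing circle is determined by three boundary points: A, C, F.
Their circumcentre is (0.5, -53/14) with r² = 10585/98.
The farthest remaining point D is at distance² 9745/98 ≤ 10585/98.
Diameter = 2r = 2√(10585/98) ≈ 20.786.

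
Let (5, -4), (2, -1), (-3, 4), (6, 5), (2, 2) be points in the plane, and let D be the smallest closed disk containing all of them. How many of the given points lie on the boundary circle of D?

3

A smallest enclosing disk is always determined by at most three of the input points on its boundary.
The minimum enclosing circle is determined by three boundary points: (5, -4), (-3, 4), (6, 5).
Their circumcentre is (1.9, 0.9) with r² = 33.62.
The farthest remaining point (2, -1) is at distance² 3.62 ≤ 33.62.
The points at distance exactly r from the centre are (5, -4), (-3, 4), (6, 5) — 3 points.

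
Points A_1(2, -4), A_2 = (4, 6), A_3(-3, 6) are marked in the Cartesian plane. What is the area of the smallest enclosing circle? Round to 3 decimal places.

102.102

Side lengths²: A_1A_2² = 104, A_1A_3² = 125, A_2A_3² = 49.
Since A_1A_3² = 125 < 104 + 49 = 153, the triangle is acute, so the smallest enclosing circle is the circumcircle.
Circumcentre = (0.5, 1.5), r² = 32.5.
Area = π·r² = π·32.5 ≈ 102.102.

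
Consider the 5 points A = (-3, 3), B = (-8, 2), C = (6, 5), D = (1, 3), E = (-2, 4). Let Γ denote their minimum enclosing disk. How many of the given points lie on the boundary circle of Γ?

2

A smallest enclosing disk is always determined by at most three of the input points on its boundary.
The farthest pair is B–C with squared distance 205. The circle on this segment as diameter has centre (-1, 3.5) and r² = 205/4 = 51.25.
Check A: distance² to centre = 4.25 ≤ 51.25, so it lies inside.
All remaining points lie in this disk, and no smaller disk contains both endpoints, so this is the minimum enclosing circle.
The points at distance exactly r from the centre are B, C — 2 points.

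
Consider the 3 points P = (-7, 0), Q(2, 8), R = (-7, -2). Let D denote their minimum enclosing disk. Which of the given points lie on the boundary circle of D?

Side lengths²: PQ² = 145, PR² = 4, QR² = 181.
Since QR² = 181 ≥ 145 + 4 = 149, the angle opposite QR is not acute, so the smallest enclosing circle has QR as diameter.
Centre = midpoint of QR = (-2.5, 3), r² = 181/4 = 45.25.
The points at distance exactly r from the centre are Q, R — 2 points.

Q, R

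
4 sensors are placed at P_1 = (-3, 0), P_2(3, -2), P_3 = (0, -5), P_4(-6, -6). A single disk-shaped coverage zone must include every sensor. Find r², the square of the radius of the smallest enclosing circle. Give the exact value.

24.25

By Welzl's lemma the MEC is supported by two points (diametrically opposite) or three points (on a circumcircle).
The farthest pair is P_2–P_4 with squared distance 97. The circle on this segment as diameter has centre (-1.5, -4) and r² = 97/4 = 24.25.
Check P_1: distance² to centre = 18.25 ≤ 24.25, so it lies inside.
All remaining points lie in this disk, and no smaller disk contains both endpoints, so this is the minimum enclosing circle.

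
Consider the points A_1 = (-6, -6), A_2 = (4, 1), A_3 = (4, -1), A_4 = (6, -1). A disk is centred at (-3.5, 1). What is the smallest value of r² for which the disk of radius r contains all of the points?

The required radius is the distance from (-3.5, 1) to the farthest point.
Squared distances: 55.25, 56.25, 60.25, 94.25.
Maximum is 94.25, attained at A_4.

94.25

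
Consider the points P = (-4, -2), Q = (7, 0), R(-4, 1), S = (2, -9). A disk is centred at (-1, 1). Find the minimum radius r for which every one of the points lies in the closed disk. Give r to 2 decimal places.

10.44

The required radius is the distance from (-1, 1) to the farthest point.
Squared distances: 18, 65, 9, 109.
Maximum is 109, attained at S.
r = √109 ≈ 10.44.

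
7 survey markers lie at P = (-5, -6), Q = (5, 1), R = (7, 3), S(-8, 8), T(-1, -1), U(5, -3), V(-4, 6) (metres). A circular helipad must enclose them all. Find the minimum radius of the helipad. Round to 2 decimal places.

The minimum enclosing circle of a finite set is fixed by two of the points (as a diameter) or three (as a circumcircle).
The minimum enclosing circle is determined by three boundary points: P, R, S.
Their circumcentre is (-43/26, 53/26) with r² = 25625/338.
The farthest remaining point U is at distance² 23545/338 ≤ 25625/338.
r = √(25625/338) ≈ 8.71.

8.71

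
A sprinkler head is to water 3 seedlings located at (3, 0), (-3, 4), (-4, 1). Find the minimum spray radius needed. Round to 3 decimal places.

Call the three points A, B, C in the order given.
Side lengths²: AB² = 52, AC² = 50, BC² = 10.
Since AB² = 52 < 50 + 10 = 60, the triangle is acute, so the smallest enclosing circle is the circumcircle.
Circumcentre = (-4/11, 16/11), r² = 1625/121.
r = √(1625/121) ≈ 3.665.

3.665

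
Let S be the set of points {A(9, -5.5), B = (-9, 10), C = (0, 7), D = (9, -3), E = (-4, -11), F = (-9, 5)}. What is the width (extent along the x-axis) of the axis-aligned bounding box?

max x = 9, min x = -9, so width = 18.

18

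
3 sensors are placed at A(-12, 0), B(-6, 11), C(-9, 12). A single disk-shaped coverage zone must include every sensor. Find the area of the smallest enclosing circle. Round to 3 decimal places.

Side lengths²: AB² = 157, AC² = 153, BC² = 10.
Since AB² = 157 < 153 + 10 = 163, the triangle is acute, so the smallest enclosing circle is the circumcircle.
Circumcentre = (-245/26, 149/26), r² = 13345/338.
Area = π·r² = π·13345/338 ≈ 124.037.

124.037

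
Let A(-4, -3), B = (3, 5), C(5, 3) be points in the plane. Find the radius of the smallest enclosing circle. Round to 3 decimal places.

Side lengths²: AB² = 113, AC² = 117, BC² = 8.
Since AC² = 117 < 113 + 8 = 121, the triangle is acute, so the smallest enclosing circle is the circumcircle.
Circumcentre = (0.3, 0.3), r² = 29.38.
r = √(29.38) ≈ 5.420.

5.420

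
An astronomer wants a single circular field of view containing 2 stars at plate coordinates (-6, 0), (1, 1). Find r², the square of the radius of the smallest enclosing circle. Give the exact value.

The smallest circle enclosing two points has them as diameter endpoints.
Centre = midpoint = (-2.5, 0.5); r² = |(-6, 0)−(1, 1)|²/4 = 50/4 = 12.5.

12.5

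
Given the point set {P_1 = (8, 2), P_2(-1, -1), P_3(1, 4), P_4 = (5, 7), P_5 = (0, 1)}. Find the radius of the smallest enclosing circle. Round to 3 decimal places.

5.122

The minimum enclosing circle of a finite set is fixed by two of the points (as a diameter) or three (as a circumcircle).
The minimum enclosing circle is determined by three boundary points: P_1, P_2, P_4.
Their circumcentre is (26/9, 7/3) with r² = 2125/81.
The farthest remaining point P_5 is at distance² 820/81 ≤ 2125/81.
r = √(2125/81) ≈ 5.122.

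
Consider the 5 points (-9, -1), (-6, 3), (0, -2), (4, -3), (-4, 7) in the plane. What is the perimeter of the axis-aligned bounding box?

46

Width = max x − min x = 4 − (-9) = 13.
Height = max y − min y = 7 − (-3) = 10.
Perimeter = 2(13 + 10) = 46.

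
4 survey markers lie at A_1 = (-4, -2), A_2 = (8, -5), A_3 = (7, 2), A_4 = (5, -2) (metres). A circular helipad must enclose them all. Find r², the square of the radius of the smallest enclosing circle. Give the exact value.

The minimum enclosing circle is determined by three boundary points: A_1, A_2, A_3.
Their circumcentre is (125/54, -121/54) with r² = 58225/1458.
The farthest remaining point A_4 is at distance² 10597/1458 ≤ 58225/1458.

58225/1458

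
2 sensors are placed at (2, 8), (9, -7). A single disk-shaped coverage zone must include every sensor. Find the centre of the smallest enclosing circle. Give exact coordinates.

The smallest circle enclosing two points has them as diameter endpoints.
Centre = midpoint = (5.5, 0.5); r² = |(2, 8)−(9, -7)|²/4 = 274/4 = 68.5.
Centre = (5.5, 0.5).

(5.5, 0.5)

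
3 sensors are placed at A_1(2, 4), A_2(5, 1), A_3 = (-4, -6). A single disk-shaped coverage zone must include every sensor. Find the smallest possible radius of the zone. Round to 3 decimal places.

5.876

Side lengths²: A_1A_2² = 18, A_1A_3² = 136, A_2A_3² = 130.
Since A_1A_3² = 136 < 130 + 18 = 148, the triangle is acute, so the smallest enclosing circle is the circumcircle.
Circumcentre = (-0.375, -1.375), r² = 34.53125.
r = √(34.53125) ≈ 5.876.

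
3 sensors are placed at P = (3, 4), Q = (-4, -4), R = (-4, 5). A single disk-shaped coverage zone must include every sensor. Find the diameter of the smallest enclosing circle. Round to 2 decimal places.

10.74

Side lengths²: PQ² = 113, PR² = 50, QR² = 81.
Since PQ² = 113 < 81 + 50 = 131, the triangle is acute, so the smallest enclosing circle is the circumcircle.
Circumcentre = (-15/14, 0.5), r² = 2825/98.
Diameter = 2r = 2√(2825/98) ≈ 10.74.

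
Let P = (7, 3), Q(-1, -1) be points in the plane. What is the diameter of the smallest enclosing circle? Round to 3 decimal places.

8.944

The smallest circle enclosing two points has them as diameter endpoints.
Centre = midpoint = (3, 1); r² = |PQ|²/4 = 80/4 = 20.
Diameter = 2r = 2√20 ≈ 8.944.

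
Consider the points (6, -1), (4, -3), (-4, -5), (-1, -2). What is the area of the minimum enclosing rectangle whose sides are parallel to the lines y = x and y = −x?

42

In coordinates u = x + y, v = x − y the rectangle is axis-aligned; the map (x,y)→(u,v) scales areas by 2.
u-values: 5, 1, -9, -3; range = 5 − (-9) = 14.
v-values: 7, 7, 1, 1; range = 7 − 1 = 6.
Area = (14 × 6) / 2 = 42.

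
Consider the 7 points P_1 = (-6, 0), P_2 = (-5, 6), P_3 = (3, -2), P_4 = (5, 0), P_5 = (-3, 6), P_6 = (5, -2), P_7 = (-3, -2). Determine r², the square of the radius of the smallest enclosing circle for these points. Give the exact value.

The farthest pair is P_2–P_6 with squared distance 164. The circle on this segment as diameter has centre (0, 2) and r² = 164/4 = 41.
Check P_1: distance² to centre = 40 ≤ 41, so it lies inside.
All remaining points lie in this disk, and no smaller disk contains both endpoints, so this is the minimum enclosing circle.

41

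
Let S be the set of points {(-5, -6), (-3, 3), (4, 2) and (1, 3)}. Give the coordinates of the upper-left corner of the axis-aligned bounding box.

x-range [-5, 4], y-range [-6, 3].
The upper-left corner is (-5, 3).

(-5, 3)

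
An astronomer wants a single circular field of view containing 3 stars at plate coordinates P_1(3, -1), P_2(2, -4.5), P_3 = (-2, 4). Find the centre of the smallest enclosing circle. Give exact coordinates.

(0, -0.25)

Side lengths²: P_1P_2² = 13.25, P_1P_3² = 50, P_2P_3² = 88.25.
Since P_2P_3² = 88.25 ≥ 50 + 13.25 = 63.25, the angle opposite P_2P_3 is not acute, so the smallest enclosing circle has P_2P_3 as diameter.
Centre = midpoint of P_2P_3 = (0, -0.25), r² = 88.25/4 = 22.0625.
Centre = (0, -0.25).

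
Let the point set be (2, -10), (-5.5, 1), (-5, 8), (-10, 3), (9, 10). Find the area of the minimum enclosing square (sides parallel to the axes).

The bounding box has width 19 and height 20.
An axis-aligned square enclosing the set must have side ≥ max(width, height).
So the minimum side is max(19, 20) = 20.
Area = 20² = 400.

400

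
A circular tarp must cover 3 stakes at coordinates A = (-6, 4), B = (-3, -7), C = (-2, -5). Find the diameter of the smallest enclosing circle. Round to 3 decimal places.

11.402

Side lengths²: AB² = 130, AC² = 97, BC² = 5.
Since AB² = 130 ≥ 97 + 5 = 102, the angle opposite AB is not acute, so the smallest enclosing circle has AB as diameter.
Centre = midpoint of AB = (-4.5, -1.5), r² = 130/4 = 32.5.
Diameter = 2r = 2√(32.5) ≈ 11.402.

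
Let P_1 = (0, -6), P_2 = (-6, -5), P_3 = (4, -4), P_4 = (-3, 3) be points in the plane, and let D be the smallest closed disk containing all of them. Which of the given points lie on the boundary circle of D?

P_2, P_3, P_4

A smallest enclosing disk is always determined by at most three of the input points on its boundary.
The minimum enclosing circle is determined by three boundary points: P_2, P_3, P_4.
Their circumcentre is (-27/22, -49/22) with r² = 7373/242.
The farthest remaining point P_1 is at distance² 3809/242 ≤ 7373/242.
The points at distance exactly r from the centre are P_2, P_3, P_4 — 3 points.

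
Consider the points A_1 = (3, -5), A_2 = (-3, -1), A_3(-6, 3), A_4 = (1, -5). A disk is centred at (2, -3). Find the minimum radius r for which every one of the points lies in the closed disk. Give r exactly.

10

The required radius is the distance from (2, -3) to the farthest point.
Squared distances: 5, 29, 100, 5.
Maximum is 100, attained at A_3.
r = √100 = 10.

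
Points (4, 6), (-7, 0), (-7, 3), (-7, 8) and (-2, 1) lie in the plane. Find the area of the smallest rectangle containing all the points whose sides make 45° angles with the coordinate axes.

In coordinates u = x + y, v = x − y the rectangle is axis-aligned; the map (x,y)→(u,v) scales areas by 2.
u-values: 10, -7, -4, 1, -1; range = 10 − (-7) = 17.
v-values: -2, -7, -10, -15, -3; range = -2 − (-15) = 13.
Area = (17 × 13) / 2 = 110.5.

110.5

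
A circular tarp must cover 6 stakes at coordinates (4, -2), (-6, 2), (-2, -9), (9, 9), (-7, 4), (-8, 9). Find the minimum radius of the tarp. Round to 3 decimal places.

By Welzl's lemma the MEC is supported by two points (diametrically opposite) or three points (on a circumcircle).
The minimum enclosing circle is determined by three boundary points: (-2, -9), (9, 9), (-8, 9).
Their circumcentre is (0.5, 11/6) with r² = 2225/18.
The farthest remaining point (-7, 4) is at distance² 1097/18 ≤ 2225/18.
r = √(2225/18) ≈ 11.118.

11.118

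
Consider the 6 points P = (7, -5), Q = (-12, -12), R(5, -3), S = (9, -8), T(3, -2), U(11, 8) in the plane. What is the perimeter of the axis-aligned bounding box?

Width = max x − min x = 11 − (-12) = 23.
Height = max y − min y = 8 − (-12) = 20.
Perimeter = 2(23 + 20) = 86.

86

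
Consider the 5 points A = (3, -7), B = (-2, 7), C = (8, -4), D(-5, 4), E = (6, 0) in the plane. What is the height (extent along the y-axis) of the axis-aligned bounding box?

14

max y = 7, min y = -7, so height = 14.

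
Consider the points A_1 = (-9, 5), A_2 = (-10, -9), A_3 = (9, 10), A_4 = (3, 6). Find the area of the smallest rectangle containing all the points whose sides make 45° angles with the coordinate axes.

In coordinates u = x + y, v = x − y the rectangle is axis-aligned; the map (x,y)→(u,v) scales areas by 2.
u-values: -4, -19, 19, 9; range = 19 − (-19) = 38.
v-values: -14, -1, -1, -3; range = -1 − (-14) = 13.
Area = (38 × 13) / 2 = 247.

247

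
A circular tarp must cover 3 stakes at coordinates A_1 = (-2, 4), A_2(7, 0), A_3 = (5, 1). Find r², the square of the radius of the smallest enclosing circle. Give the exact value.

24.25

Side lengths²: A_1A_2² = 97, A_1A_3² = 58, A_2A_3² = 5.
Since A_1A_2² = 97 ≥ 58 + 5 = 63, the angle opposite A_1A_2 is not acute, so the smallest enclosing circle has A_1A_2 as diameter.
Centre = midpoint of A_1A_2 = (2.5, 2), r² = 97/4 = 24.25.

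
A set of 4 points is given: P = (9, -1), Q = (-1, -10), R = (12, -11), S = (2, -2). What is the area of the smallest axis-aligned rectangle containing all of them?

130

x ranges over [-1, 12], width 13.
y ranges over [-11, -1], height 10.
Area = 13 × 10 = 130.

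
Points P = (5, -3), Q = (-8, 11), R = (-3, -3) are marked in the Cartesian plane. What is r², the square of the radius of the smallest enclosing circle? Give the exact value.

Side lengths²: PQ² = 365, PR² = 64, QR² = 221.
Since PQ² = 365 ≥ 221 + 64 = 285, the angle opposite PQ is not acute, so the smallest enclosing circle has PQ as diameter.
Centre = midpoint of PQ = (-1.5, 4), r² = 365/4 = 91.25.

91.25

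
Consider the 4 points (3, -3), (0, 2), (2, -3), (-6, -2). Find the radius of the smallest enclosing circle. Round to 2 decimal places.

The minimum enclosing circle of a finite set is fixed by two of the points (as a diameter) or three (as a circumcircle).
The minimum enclosing circle is determined by three boundary points: (3, -3), (0, 2), (-6, -2).
Their circumcentre is (-31/21, -16/7) with r² = 9061/441.
The farthest remaining point (2, -3) is at distance² 5554/441 ≤ 9061/441.
r = √(9061/441) ≈ 4.53.

4.53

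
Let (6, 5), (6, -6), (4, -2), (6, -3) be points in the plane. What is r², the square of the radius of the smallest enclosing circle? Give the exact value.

30.25

A smallest enclosing disk is always determined by at most three of the input points on its boundary.
The farthest pair is (6, 5)–(6, -6) with squared distance 121. The circle on this segment as diameter has centre (6, -0.5) and r² = 121/4 = 30.25.
Check (4, -2): distance² to centre = 6.25 ≤ 30.25, so it lies inside.
All remaining points lie in this disk, and no smaller disk contains both endpoints, so this is the minimum enclosing circle.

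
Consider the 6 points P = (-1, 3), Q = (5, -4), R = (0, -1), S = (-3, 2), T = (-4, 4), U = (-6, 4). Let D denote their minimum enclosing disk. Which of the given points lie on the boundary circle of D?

The farthest pair is Q–U with squared distance 185. The circle on this segment as diameter has centre (-0.5, 0) and r² = 185/4 = 46.25.
Check P: distance² to centre = 9.25 ≤ 46.25, so it lies inside.
All remaining points lie in this disk, and no smaller disk contains both endpoints, so this is the minimum enclosing circle.
The points at distance exactly r from the centre are Q, U — 2 points.

Q, U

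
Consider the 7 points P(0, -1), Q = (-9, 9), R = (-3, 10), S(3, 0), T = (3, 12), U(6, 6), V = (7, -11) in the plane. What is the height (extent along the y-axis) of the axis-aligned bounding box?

23

max y = 12, min y = -11, so height = 23.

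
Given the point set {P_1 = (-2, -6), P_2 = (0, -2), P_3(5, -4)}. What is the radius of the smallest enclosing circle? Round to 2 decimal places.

3.64

Side lengths²: P_1P_2² = 20, P_1P_3² = 53, P_2P_3² = 29.
Since P_1P_3² = 53 ≥ 29 + 20 = 49, the angle opposite P_1P_3 is not acute, so the smallest enclosing circle has P_1P_3 as diameter.
Centre = midpoint of P_1P_3 = (1.5, -5), r² = 53/4 = 13.25.
r = √(13.25) ≈ 3.64.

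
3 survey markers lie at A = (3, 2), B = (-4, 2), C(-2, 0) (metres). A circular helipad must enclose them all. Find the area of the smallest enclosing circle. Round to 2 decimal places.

38.48

Side lengths²: AB² = 49, AC² = 29, BC² = 8.
Since AB² = 49 ≥ 29 + 8 = 37, the angle opposite AB is not acute, so the smallest enclosing circle has AB as diameter.
Centre = midpoint of AB = (-0.5, 2), r² = 49/4 = 12.25.
Area = π·r² = π·12.25 ≈ 38.48.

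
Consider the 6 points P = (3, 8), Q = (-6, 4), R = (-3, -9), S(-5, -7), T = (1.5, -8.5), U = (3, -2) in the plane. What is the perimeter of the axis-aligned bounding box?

Width = max x − min x = 3 − (-6) = 9.
Height = max y − min y = 8 − (-9) = 17.
Perimeter = 2(9 + 17) = 52.

52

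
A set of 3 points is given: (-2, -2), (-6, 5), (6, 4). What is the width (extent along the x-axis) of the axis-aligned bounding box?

max x = 6, min x = -6, so width = 12.

12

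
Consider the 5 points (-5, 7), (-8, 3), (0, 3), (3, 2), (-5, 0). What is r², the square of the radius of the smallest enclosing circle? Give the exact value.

30.5

The minimum enclosing circle of a finite set is fixed by two of the points (as a diameter) or three (as a circumcircle).
The farthest pair is (-8, 3)–(3, 2) with squared distance 122. The circle on this segment as diameter has centre (-2.5, 2.5) and r² = 122/4 = 30.5.
Check (-5, 7): distance² to centre = 26.5 ≤ 30.5, so it lies inside.
All remaining points lie in this disk, and no smaller disk contains both endpoints, so this is the minimum enclosing circle.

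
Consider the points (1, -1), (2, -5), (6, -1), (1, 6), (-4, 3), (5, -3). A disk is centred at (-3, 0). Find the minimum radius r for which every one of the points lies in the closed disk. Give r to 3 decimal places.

The required radius is the distance from (-3, 0) to the farthest point.
Squared distances: 17, 50, 82, 52, 10, 73.
Maximum is 82, attained at (6, -1).
r = √82 ≈ 9.055.

9.055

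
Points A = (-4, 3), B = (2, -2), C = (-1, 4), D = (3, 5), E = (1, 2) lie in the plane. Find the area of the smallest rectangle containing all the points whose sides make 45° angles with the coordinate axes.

In coordinates u = x + y, v = x − y the rectangle is axis-aligned; the map (x,y)→(u,v) scales areas by 2.
u-values: -1, 0, 3, 8, 3; range = 8 − (-1) = 9.
v-values: -7, 4, -5, -2, -1; range = 4 − (-7) = 11.
Area = (9 × 11) / 2 = 49.5.

49.5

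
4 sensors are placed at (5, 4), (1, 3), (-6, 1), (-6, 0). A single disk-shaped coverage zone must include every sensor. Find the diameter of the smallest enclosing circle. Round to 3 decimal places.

11.705

The minimum enclosing circle of a finite set is fixed by two of the points (as a diameter) or three (as a circumcircle).
The farthest pair is (5, 4)–(-6, 0) with squared distance 137. The circle on this segment as diameter has centre (-0.5, 2) and r² = 137/4 = 34.25.
Check (1, 3): distance² to centre = 3.25 ≤ 34.25, so it lies inside.
All remaining points lie in this disk, and no smaller disk contains both endpoints, so this is the minimum enclosing circle.
Diameter = 2r = 2√(34.25) ≈ 11.705.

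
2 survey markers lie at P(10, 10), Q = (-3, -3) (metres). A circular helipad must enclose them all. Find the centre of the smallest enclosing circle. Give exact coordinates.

(3.5, 3.5)

The smallest circle enclosing two points has them as diameter endpoints.
Centre = midpoint = (3.5, 3.5); r² = |PQ|²/4 = 338/4 = 84.5.
Centre = (3.5, 3.5).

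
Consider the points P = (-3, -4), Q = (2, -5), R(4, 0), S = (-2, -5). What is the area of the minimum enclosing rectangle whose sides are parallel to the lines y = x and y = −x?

33

In coordinates u = x + y, v = x − y the rectangle is axis-aligned; the map (x,y)→(u,v) scales areas by 2.
u-values: -7, -3, 4, -7; range = 4 − (-7) = 11.
v-values: 1, 7, 4, 3; range = 7 − 1 = 6.
Area = (11 × 6) / 2 = 33.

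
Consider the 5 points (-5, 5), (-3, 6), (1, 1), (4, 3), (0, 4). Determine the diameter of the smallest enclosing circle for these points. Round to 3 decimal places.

The minimum enclosing circle of a finite set is fixed by two of the points (as a diameter) or three (as a circumcircle).
The farthest pair is (-5, 5)–(4, 3) with squared distance 85. The circle on this segment as diameter has centre (-0.5, 4) and r² = 85/4 = 21.25.
Check (-3, 6): distance² to centre = 10.25 ≤ 21.25, so it lies inside.
All remaining points lie in this disk, and no smaller disk contains both endpoints, so this is the minimum enclosing circle.
Diameter = 2r = 2√(21.25) ≈ 9.220.

9.220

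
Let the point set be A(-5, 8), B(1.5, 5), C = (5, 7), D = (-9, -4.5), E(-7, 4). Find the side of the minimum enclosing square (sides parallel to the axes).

14

The bounding box has width 14 and height 12.5.
An axis-aligned square enclosing the set must have side ≥ max(width, height).
So the minimum side is max(14, 12.5) = 14.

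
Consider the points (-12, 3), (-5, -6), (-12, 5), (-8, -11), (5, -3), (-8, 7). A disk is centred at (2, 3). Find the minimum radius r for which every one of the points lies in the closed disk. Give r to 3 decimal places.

17.205

The required radius is the distance from (2, 3) to the farthest point.
Squared distances: 196, 130, 200, 296, 45, 116.
Maximum is 296, attained at (-8, -11).
r = √296 ≈ 17.205.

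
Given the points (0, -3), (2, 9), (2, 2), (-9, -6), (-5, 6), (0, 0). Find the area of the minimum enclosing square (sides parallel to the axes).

225

The bounding box has width 11 and height 15.
An axis-aligned square enclosing the set must have side ≥ max(width, height).
So the minimum side is max(11, 15) = 15.
Area = 15² = 225.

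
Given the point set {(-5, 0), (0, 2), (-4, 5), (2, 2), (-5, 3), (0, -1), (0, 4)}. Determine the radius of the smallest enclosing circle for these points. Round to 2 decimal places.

3.77

The minimum enclosing circle is determined by three boundary points: (-5, 0), (-4, 5), (2, 2).
Their circumcentre is (-39/22, 43/22) with r² = 3445/242.
The farthest remaining point (0, -1) is at distance² 2873/242 ≤ 3445/242.
r = √(3445/242) ≈ 3.77.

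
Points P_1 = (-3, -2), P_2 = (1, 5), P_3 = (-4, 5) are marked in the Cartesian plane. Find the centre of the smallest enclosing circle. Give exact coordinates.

(-1.5, 25/14)

Side lengths²: P_1P_2² = 65, P_1P_3² = 50, P_2P_3² = 25.
Since P_1P_2² = 65 < 50 + 25 = 75, the triangle is acute, so the smallest enclosing circle is the circumcircle.
Circumcentre = (-1.5, 25/14), r² = 1625/98.
Centre = (-1.5, 25/14).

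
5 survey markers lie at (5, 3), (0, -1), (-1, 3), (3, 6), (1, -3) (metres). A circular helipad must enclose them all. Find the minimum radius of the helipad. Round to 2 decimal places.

The minimum enclosing circle of a finite set is fixed by two of the points (as a diameter) or three (as a circumcircle).
The farthest pair is (3, 6)–(1, -3) with squared distance 85. The circle on this segment as diameter has centre (2, 1.5) and r² = 85/4 = 21.25.
Check (5, 3): distance² to centre = 11.25 ≤ 21.25, so it lies inside.
All remaining points lie in this disk, and no smaller disk contains both endpoints, so this is the minimum enclosing circle.
r = √(21.25) ≈ 4.61.

4.61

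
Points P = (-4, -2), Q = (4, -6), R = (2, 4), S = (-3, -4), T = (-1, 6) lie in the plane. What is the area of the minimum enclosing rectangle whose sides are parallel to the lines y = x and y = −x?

In coordinates u = x + y, v = x − y the rectangle is axis-aligned; the map (x,y)→(u,v) scales areas by 2.
u-values: -6, -2, 6, -7, 5; range = 6 − (-7) = 13.
v-values: -2, 10, -2, 1, -7; range = 10 − (-7) = 17.
Area = (13 × 17) / 2 = 110.5.

110.5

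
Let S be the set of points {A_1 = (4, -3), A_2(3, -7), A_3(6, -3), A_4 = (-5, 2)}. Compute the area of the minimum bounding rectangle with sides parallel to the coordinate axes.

99

x ranges over [-5, 6], width 11.
y ranges over [-7, 2], height 9.
Area = 11 × 9 = 99.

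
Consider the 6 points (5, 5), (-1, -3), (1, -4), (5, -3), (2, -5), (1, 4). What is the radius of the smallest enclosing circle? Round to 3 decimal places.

5.228

The minimum enclosing circle is determined by three boundary points: (5, 5), (-1, -3), (2, -5).
Their circumcentre is (29/9, 1/12) with r² = 35425/1296.
The farthest remaining point (1, -4) is at distance² 28009/1296 ≤ 35425/1296.
r = √(35425/1296) ≈ 5.228.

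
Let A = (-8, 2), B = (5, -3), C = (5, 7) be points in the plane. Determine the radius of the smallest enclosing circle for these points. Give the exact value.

Side lengths²: AB² = 194, AC² = 194, BC² = 100.
Since AC² = 194 < 194 + 100 = 294, the triangle is acute, so the smallest enclosing circle is the circumcircle.
Circumcentre = (-7/13, 2), r² = 9409/169.
r = √(9409/169) = 97/13.

97/13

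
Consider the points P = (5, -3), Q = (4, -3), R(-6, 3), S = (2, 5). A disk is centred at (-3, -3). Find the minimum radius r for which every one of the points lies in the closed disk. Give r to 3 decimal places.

9.434

The required radius is the distance from (-3, -3) to the farthest point.
Squared distances: 64, 49, 45, 89.
Maximum is 89, attained at S.
r = √89 ≈ 9.434.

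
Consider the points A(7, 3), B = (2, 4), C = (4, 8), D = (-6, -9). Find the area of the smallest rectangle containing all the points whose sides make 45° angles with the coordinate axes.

In coordinates u = x + y, v = x − y the rectangle is axis-aligned; the map (x,y)→(u,v) scales areas by 2.
u-values: 10, 6, 12, -15; range = 12 − (-15) = 27.
v-values: 4, -2, -4, 3; range = 4 − (-4) = 8.
Area = (27 × 8) / 2 = 108.

108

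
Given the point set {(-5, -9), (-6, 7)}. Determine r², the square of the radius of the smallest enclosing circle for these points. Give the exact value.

The smallest circle enclosing two points has them as diameter endpoints.
Centre = midpoint = (-5.5, -1); r² = |(-5, -9)−(-6, 7)|²/4 = 257/4 = 64.25.

64.25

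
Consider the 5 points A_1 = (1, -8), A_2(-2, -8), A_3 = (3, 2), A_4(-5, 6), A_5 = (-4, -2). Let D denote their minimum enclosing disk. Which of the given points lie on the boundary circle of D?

The farthest pair is A_1–A_4 with squared distance 232. The circle on this segment as diameter has centre (-2, -1) and r² = 232/4 = 58.
Check A_2: distance² to centre = 49 ≤ 58, so it lies inside.
All remaining points lie in this disk, and no smaller disk contains both endpoints, so this is the minimum enclosing circle.
The points at distance exactly r from the centre are A_1, A_4 — 2 points.

A_1, A_4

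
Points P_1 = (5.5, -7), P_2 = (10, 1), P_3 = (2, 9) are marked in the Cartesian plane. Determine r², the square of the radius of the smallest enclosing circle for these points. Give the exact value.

Side lengths²: P_1P_2² = 84.25, P_1P_3² = 268.25, P_2P_3² = 128.
Since P_1P_3² = 268.25 ≥ 128 + 84.25 = 212.25, the angle opposite P_1P_3 is not acute, so the smallest enclosing circle has P_1P_3 as diameter.
Centre = midpoint of P_1P_3 = (3.75, 1), r² = 268.25/4 = 67.0625.

67.0625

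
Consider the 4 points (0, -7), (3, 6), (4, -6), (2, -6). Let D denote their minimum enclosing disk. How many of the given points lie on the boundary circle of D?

2

By Welzl's lemma the MEC is supported by two points (diametrically opposite) or three points (on a circumcircle).
The farthest pair is (0, -7)–(3, 6) with squared distance 178. The circle on this segment as diameter has centre (1.5, -0.5) and r² = 178/4 = 44.5.
Check (4, -6): distance² to centre = 36.5 ≤ 44.5, so it lies inside.
All remaining points lie in this disk, and no smaller disk contains both endpoints, so this is the minimum enclosing circle.
The points at distance exactly r from the centre are (0, -7), (3, 6) — 2 points.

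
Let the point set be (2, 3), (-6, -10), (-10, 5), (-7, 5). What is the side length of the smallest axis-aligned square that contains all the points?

15

The bounding box has width 12 and height 15.
An axis-aligned square enclosing the set must have side ≥ max(width, height).
So the minimum side is max(12, 15) = 15.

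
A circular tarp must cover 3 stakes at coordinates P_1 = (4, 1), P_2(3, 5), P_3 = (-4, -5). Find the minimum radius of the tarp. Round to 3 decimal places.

6.103

Side lengths²: P_1P_2² = 17, P_1P_3² = 100, P_2P_3² = 149.
Since P_2P_3² = 149 ≥ 100 + 17 = 117, the angle opposite P_2P_3 is not acute, so the smallest enclosing circle has P_2P_3 as diameter.
Centre = midpoint of P_2P_3 = (-0.5, 0), r² = 149/4 = 37.25.
r = √(37.25) ≈ 6.103.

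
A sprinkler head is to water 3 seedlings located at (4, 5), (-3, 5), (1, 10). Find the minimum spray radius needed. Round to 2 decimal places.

Call the three points A, B, C in the order given.
Side lengths²: AB² = 49, AC² = 34, BC² = 41.
Since AB² = 49 < 41 + 34 = 75, the triangle is acute, so the smallest enclosing circle is the circumcircle.
Circumcentre = (0.5, 6.3), r² = 13.94.
r = √(13.94) ≈ 3.73.

3.73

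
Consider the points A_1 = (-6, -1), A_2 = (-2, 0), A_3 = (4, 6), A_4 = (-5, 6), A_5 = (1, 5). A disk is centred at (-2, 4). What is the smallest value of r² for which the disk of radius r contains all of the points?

The required radius is the distance from (-2, 4) to the farthest point.
Squared distances: 41, 16, 40, 13, 10.
Maximum is 41, attained at A_1.

41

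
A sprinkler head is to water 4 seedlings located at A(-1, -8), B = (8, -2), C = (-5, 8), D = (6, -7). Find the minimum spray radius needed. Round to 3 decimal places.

9.301

The minimum enclosing circle of a finite set is fixed by two of the points (as a diameter) or three (as a circumcircle).
The farthest pair is C–D with squared distance 346. The circle on this segment as diameter has centre (0.5, 0.5) and r² = 346/4 = 86.5.
Check A: distance² to centre = 74.5 ≤ 86.5, so it lies inside.
All remaining points lie in this disk, and no smaller disk contains both endpoints, so this is the minimum enclosing circle.
r = √(86.5) ≈ 9.301.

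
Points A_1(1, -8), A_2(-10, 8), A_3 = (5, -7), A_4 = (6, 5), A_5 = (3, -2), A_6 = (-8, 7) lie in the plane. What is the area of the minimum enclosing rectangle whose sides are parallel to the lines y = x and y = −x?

In coordinates u = x + y, v = x − y the rectangle is axis-aligned; the map (x,y)→(u,v) scales areas by 2.
u-values: -7, -2, -2, 11, 1, -1; range = 11 − (-7) = 18.
v-values: 9, -18, 12, 1, 5, -15; range = 12 − (-18) = 30.
Area = (18 × 30) / 2 = 270.

270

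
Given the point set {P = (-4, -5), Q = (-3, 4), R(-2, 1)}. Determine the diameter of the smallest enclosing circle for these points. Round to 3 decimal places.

9.055

Side lengths²: PQ² = 82, PR² = 40, QR² = 10.
Since PQ² = 82 ≥ 40 + 10 = 50, the angle opposite PQ is not acute, so the smallest enclosing circle has PQ as diameter.
Centre = midpoint of PQ = (-3.5, -0.5), r² = 82/4 = 20.5.
Diameter = 2r = 2√(20.5) ≈ 9.055.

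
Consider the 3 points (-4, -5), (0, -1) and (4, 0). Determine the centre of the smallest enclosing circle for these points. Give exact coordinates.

Call the three points A, B, C in the order given.
Side lengths²: AB² = 32, AC² = 89, BC² = 17.
Since AC² = 89 ≥ 32 + 17 = 49, the angle opposite AC is not acute, so the smallest enclosing circle has AC as diameter.
Centre = midpoint of AC = (0, -2.5), r² = 89/4 = 22.25.
Centre = (0, -2.5).

(0, -2.5)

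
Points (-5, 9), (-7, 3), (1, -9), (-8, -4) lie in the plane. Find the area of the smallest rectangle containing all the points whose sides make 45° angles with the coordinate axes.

In coordinates u = x + y, v = x − y the rectangle is axis-aligned; the map (x,y)→(u,v) scales areas by 2.
u-values: 4, -4, -8, -12; range = 4 − (-12) = 16.
v-values: -14, -10, 10, -4; range = 10 − (-14) = 24.
Area = (16 × 24) / 2 = 192.

192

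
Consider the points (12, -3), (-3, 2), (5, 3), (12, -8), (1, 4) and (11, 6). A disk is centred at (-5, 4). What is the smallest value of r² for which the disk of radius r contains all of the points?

433

The required radius is the distance from (-5, 4) to the farthest point.
Squared distances: 338, 8, 101, 433, 36, 260.
Maximum is 433, attained at (12, -8).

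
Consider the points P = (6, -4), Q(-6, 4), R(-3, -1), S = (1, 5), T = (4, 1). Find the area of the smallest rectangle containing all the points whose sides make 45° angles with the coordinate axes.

100

In coordinates u = x + y, v = x − y the rectangle is axis-aligned; the map (x,y)→(u,v) scales areas by 2.
u-values: 2, -2, -4, 6, 5; range = 6 − (-4) = 10.
v-values: 10, -10, -2, -4, 3; range = 10 − (-10) = 20.
Area = (10 × 20) / 2 = 100.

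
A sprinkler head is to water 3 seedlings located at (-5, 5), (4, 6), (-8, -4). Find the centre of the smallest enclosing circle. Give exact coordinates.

(-2, 1)

Call the three points A, B, C in the order given.
Side lengths²: AB² = 82, AC² = 90, BC² = 244.
Since BC² = 244 ≥ 90 + 82 = 172, the angle opposite BC is not acute, so the smallest enclosing circle has BC as diameter.
Centre = midpoint of BC = (-2, 1), r² = 244/4 = 61.
Centre = (-2, 1).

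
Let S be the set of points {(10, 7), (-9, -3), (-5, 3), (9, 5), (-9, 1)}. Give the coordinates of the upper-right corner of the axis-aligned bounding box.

(10, 7)

x-range [-9, 10], y-range [-3, 7].
The upper-right corner is (10, 7).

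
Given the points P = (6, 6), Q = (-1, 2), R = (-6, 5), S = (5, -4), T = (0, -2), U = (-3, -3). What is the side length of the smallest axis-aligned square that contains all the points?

12

The bounding box has width 12 and height 10.
An axis-aligned square enclosing the set must have side ≥ max(width, height).
So the minimum side is max(12, 10) = 12.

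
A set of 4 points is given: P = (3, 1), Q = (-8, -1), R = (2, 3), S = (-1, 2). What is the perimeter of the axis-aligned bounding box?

30

Width = max x − min x = 3 − (-8) = 11.
Height = max y − min y = 3 − (-1) = 4.
Perimeter = 2(11 + 4) = 30.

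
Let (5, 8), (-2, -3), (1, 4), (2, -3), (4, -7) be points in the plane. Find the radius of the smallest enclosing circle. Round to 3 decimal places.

7.517

The farthest pair is (5, 8)–(4, -7) with squared distance 226. The circle on this segment as diameter has centre (4.5, 0.5) and r² = 226/4 = 56.5.
Check (-2, -3): distance² to centre = 54.5 ≤ 56.5, so it lies inside.
All remaining points lie in this disk, and no smaller disk contains both endpoints, so this is the minimum enclosing circle.
r = √(56.5) ≈ 7.517.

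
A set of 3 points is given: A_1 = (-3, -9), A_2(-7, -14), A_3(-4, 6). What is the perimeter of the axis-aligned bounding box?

Width = max x − min x = -3 − (-7) = 4.
Height = max y − min y = 6 − (-14) = 20.
Perimeter = 2(4 + 20) = 48.

48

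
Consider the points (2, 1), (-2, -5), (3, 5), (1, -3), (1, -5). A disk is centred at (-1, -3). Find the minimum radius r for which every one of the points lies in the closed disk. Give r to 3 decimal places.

The required radius is the distance from (-1, -3) to the farthest point.
Squared distances: 25, 5, 80, 4, 8.
Maximum is 80, attained at (3, 5).
r = √80 ≈ 8.944.

8.944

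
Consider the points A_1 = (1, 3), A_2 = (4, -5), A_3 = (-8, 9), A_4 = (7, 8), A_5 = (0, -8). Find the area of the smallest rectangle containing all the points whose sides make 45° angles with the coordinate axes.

In coordinates u = x + y, v = x − y the rectangle is axis-aligned; the map (x,y)→(u,v) scales areas by 2.
u-values: 4, -1, 1, 15, -8; range = 15 − (-8) = 23.
v-values: -2, 9, -17, -1, 8; range = 9 − (-17) = 26.
Area = (23 × 26) / 2 = 299.

299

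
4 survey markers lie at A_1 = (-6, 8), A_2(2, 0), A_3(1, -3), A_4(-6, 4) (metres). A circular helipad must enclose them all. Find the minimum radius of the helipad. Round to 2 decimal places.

6.52

The farthest pair is A_1–A_3 with squared distance 170. The circle on this segment as diameter has centre (-2.5, 2.5) and r² = 170/4 = 42.5.
Check A_2: distance² to centre = 26.5 ≤ 42.5, so it lies inside.
All remaining points lie in this disk, and no smaller disk contains both endpoints, so this is the minimum enclosing circle.
r = √(42.5) ≈ 6.52.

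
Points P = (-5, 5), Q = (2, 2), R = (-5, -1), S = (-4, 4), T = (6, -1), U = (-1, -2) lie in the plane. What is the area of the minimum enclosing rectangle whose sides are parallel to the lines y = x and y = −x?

In coordinates u = x + y, v = x − y the rectangle is axis-aligned; the map (x,y)→(u,v) scales areas by 2.
u-values: 0, 4, -6, 0, 5, -3; range = 5 − (-6) = 11.
v-values: -10, 0, -4, -8, 7, 1; range = 7 − (-10) = 17.
Area = (11 × 17) / 2 = 93.5.

93.5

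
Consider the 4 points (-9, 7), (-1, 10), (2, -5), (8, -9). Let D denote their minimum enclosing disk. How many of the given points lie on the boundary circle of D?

By Welzl's lemma the MEC is supported by two points (diametrically opposite) or three points (on a circumcircle).
The farthest pair is (-9, 7)–(8, -9) with squared distance 545. The circle on this segment as diameter has centre (-0.5, -1) and r² = 545/4 = 136.25.
Check (-1, 10): distance² to centre = 121.25 ≤ 136.25, so it lies inside.
All remaining points lie in this disk, and no smaller disk contains both endpoints, so this is the minimum enclosing circle.
The points at distance exactly r from the centre are (-9, 7), (8, -9) — 2 points.

2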